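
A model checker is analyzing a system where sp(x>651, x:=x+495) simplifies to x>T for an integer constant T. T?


Formula: sp(P, x:=E) = exists old_x. (x = E[old_x/x]) AND P[old_x/x] (old_x is the value of x before the assignment; eliminate old_x by solving x = E[old_x/x] for old_x)
Step 1: Precondition P: x>651, i.e. old_x > 651
Step 2: Assignment gives x = old_x + 495, so old_x = x - 495
Step 3: Substitute into P: x - 495 > 651
Step 4: Simplify: x > 651+495 = 1146

1146


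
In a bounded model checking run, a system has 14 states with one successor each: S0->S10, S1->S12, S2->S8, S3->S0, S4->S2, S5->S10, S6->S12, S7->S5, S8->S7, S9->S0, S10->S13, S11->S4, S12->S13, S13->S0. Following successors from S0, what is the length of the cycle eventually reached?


Trace from S0 until a state repeats:
  S0 -> S10 -> S13 -> S0
S0 first seen at step 0, revisited at step 3.
Cycle length = 3 - 0 = 3

3


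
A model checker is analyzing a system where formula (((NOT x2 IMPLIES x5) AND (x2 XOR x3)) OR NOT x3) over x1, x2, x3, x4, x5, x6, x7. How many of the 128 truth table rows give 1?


Formula: (((NOT x2 IMPLIES x5) AND (x2 XOR x3)) OR NOT x3) over 7 vars (128 rows)
Evaluate each row (x1, x2, x3, x4, x5, x6, x7 as bits, MSB first):
  row 0 [0000000]: (((NOT 0 IMPLIES 0) AND (0 XOR 0)) OR NOT 0) -> 1
  row 1 [0000001]: (((NOT 0 IMPLIES 0) AND (0 XOR 0)) OR NOT 0) -> 1
  row 2 [0000010]: (((NOT 0 IMPLIES 0) AND (0 XOR 0)) OR NOT 0) -> 1
  row 3 [0000011]: (((NOT 0 IMPLIES 0) AND (0 XOR 0)) OR NOT 0) -> 1
  row 4 [0000100]: (((NOT 0 IMPLIES 1) AND (0 XOR 0)) OR NOT 0) -> 1
  (every remaining row is evaluated the same way; all 128 results are listed next)
Full result column, 8 rows per line (x1,x2,x3,x4 fixed per line; x5,x6,x7 runs 000..111 left to right):
  rows 0-7 [x1,x2,x3,x4=0000]: 11111111  (ones: 8)
  rows 8-15 [x1,x2,x3,x4=0001]: 11111111  (ones: 8)
  rows 16-23 [x1,x2,x3,x4=0010]: 00001111  (ones: 4)
  rows 24-31 [x1,x2,x3,x4=0011]: 00001111  (ones: 4)
  rows 32-39 [x1,x2,x3,x4=0100]: 11111111  (ones: 8)
  rows 40-47 [x1,x2,x3,x4=0101]: 11111111  (ones: 8)
  rows 48-55 [x1,x2,x3,x4=0110]: 00000000  (ones: 0)
  rows 56-63 [x1,x2,x3,x4=0111]: 00000000  (ones: 0)
  rows 64-71 [x1,x2,x3,x4=1000]: 11111111  (ones: 8)
  rows 72-79 [x1,x2,x3,x4=1001]: 11111111  (ones: 8)
  rows 80-87 [x1,x2,x3,x4=1010]: 00001111  (ones: 4)
  rows 88-95 [x1,x2,x3,x4=1011]: 00001111  (ones: 4)
  rows 96-103 [x1,x2,x3,x4=1100]: 11111111  (ones: 8)
  rows 104-111 [x1,x2,x3,x4=1101]: 11111111  (ones: 8)
  rows 112-119 [x1,x2,x3,x4=1110]: 00000000  (ones: 0)
  rows 120-127 [x1,x2,x3,x4=1111]: 00000000  (ones: 0)
Count of 1-rows = 8+8+4+4+8+8+0+0+8+8+4+4+8+8+0+0 = 80

80


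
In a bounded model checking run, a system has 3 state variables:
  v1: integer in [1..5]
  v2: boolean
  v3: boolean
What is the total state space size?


State space = product of domain sizes of all variables.
Domain sizes:
  v1 (integer in [1..5]): 5
  v2 (boolean): 2
  v3 (boolean): 2
Product = 5 * 2 * 2 = 20

20


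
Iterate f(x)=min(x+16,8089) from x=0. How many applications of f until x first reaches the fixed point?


Step 1: x=0, cap=8089, increment=16
Step 2: x grows by 16 each step until capped at 8089; fixed point is x=8089
Step 3: iterations = ceil(8089/16) = 506

506


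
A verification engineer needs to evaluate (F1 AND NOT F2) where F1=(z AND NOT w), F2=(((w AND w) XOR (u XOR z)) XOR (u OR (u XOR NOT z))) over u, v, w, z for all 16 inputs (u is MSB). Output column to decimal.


F1 = (z AND NOT w)
F2 = (((w AND w) XOR (u XOR z)) XOR (u OR (u XOR NOT z)))
Counterexample to F1=>F2 is where F1=1 and F2=0.
Evaluate each row (bits = u,v,w,z, MSB first):
  row 0 [0000]: F1=0 F2=1 -> F1&~F2 -> 0
  row 1 [0001]: F1=1 F2=1 -> F1&~F2 -> 0
  row 2 [0010]: F1=0 F2=0 -> F1&~F2 -> 0
  row 3 [0011]: F1=0 F2=0 -> F1&~F2 -> 0
  row 4 [0100]: F1=0 F2=1 -> F1&~F2 -> 0
  row 5 [0101]: F1=1 F2=1 -> F1&~F2 -> 0
  row 6 [0110]: F1=0 F2=0 -> F1&~F2 -> 0
  row 7 [0111]: F1=0 F2=0 -> F1&~F2 -> 0
  row 8 [1000]: F1=0 F2=0 -> F1&~F2 -> 0
  row 9 [1001]: F1=1 F2=1 -> F1&~F2 -> 0
  row 10 [1010]: F1=0 F2=1 -> F1&~F2 -> 0
  row 11 [1011]: F1=0 F2=0 -> F1&~F2 -> 0
  row 12 [1100]: F1=0 F2=0 -> F1&~F2 -> 0
  row 13 [1101]: F1=1 F2=1 -> F1&~F2 -> 0
  row 14 [1110]: F1=0 F2=1 -> F1&~F2 -> 0
  row 15 [1111]: F1=0 F2=0 -> F1&~F2 -> 0
Full result column, 4 rows per line (u,v fixed per line; w,z runs 00..11 left to right):
  rows 0-3 [u,v=00]: 0000  = hex 0
  rows 4-7 [u,v=01]: 0000  = hex 0
  rows 8-11 [u,v=10]: 0000  = hex 0
  rows 12-15 [u,v=11]: 0000  = hex 0
Counterexample vector (row 0 .. row 15) = 0000000000000000
Output column grouped in 4s = 0000 0000 0000 0000 = 0x0000
Convert to decimal digit by digit (value = value*16 + digit):
  0 -> 0
  0*16 + 0 = 0
  0*16 + 0 = 0
  0*16 + 0 = 0
Decimal = 0

0


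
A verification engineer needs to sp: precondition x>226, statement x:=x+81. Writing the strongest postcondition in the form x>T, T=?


Formula: sp(P, x:=E) = exists old_x. (x = E[old_x/x]) AND P[old_x/x] (old_x is the value of x before the assignment; eliminate old_x by solving x = E[old_x/x] for old_x)
Step 1: Precondition P: x>226, i.e. old_x > 226
Step 2: Assignment gives x = old_x + 81, so old_x = x - 81
Step 3: Substitute into P: x - 81 > 226
Step 4: Simplify: x > 226+81 = 307

307


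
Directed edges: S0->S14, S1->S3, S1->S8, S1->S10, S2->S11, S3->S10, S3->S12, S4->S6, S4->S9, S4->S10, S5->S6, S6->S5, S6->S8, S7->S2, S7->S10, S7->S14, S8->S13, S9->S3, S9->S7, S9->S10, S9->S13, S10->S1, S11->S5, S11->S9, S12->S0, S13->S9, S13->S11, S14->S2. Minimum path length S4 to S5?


BFS layer-by-layer from S4:
  dist 0: {S4}
  dist 1: {S6, S9, S10}
  dist 2: {S1, S3, S5, S7, S8, S13}
  -> S5 reached at distance 2
Shortest path length = 2

2


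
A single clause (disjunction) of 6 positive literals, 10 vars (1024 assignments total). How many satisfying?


Step 1: Total=2^10=1024
Step 2: Unsat when all 6 false: 2^4=16
Step 3: Sat=1024-16=1008

1008


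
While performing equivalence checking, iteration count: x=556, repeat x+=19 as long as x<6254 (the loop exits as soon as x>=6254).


Step 1: x goes from 556 toward 6254 by 19; the body runs while x<6254, so iterations = ceil((bound-start)/step)
Step 2: Distance=5698
Step 3: ceil(5698/19)=300

300


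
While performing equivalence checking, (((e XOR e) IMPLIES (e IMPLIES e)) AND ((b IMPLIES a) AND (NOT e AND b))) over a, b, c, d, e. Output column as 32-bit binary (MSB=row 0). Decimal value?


Formula: (((e XOR e) IMPLIES (e IMPLIES e)) AND ((b IMPLIES a) AND (NOT e AND b))) over a, b, c, d, e (32 rows)
Evaluate each row (bits = a,b,c,d,e, MSB first):
  row 0 [00000]: (((0 XOR 0) IMPLIES (0 IMPLIES 0)) AND ((0 IMPLIES 0) AND (NOT 0 AND 0))) -> 0
  row 1 [00001]: (((1 XOR 1) IMPLIES (1 IMPLIES 1)) AND ((0 IMPLIES 0) AND (NOT 1 AND 0))) -> 0
  row 2 [00010]: (((0 XOR 0) IMPLIES (0 IMPLIES 0)) AND ((0 IMPLIES 0) AND (NOT 0 AND 0))) -> 0
  row 3 [00011]: (((1 XOR 1) IMPLIES (1 IMPLIES 1)) AND ((0 IMPLIES 0) AND (NOT 1 AND 0))) -> 0
  row 4 [00100]: (((0 XOR 0) IMPLIES (0 IMPLIES 0)) AND ((0 IMPLIES 0) AND (NOT 0 AND 0))) -> 0
  row 5 [00101]: (((1 XOR 1) IMPLIES (1 IMPLIES 1)) AND ((0 IMPLIES 0) AND (NOT 1 AND 0))) -> 0
  row 6 [00110]: (((0 XOR 0) IMPLIES (0 IMPLIES 0)) AND ((0 IMPLIES 0) AND (NOT 0 AND 0))) -> 0
  row 7 [00111]: (((1 XOR 1) IMPLIES (1 IMPLIES 1)) AND ((0 IMPLIES 0) AND (NOT 1 AND 0))) -> 0
  row 8 [01000]: (((0 XOR 0) IMPLIES (0 IMPLIES 0)) AND ((1 IMPLIES 0) AND (NOT 0 AND 1))) -> 0
  row 9 [01001]: (((1 XOR 1) IMPLIES (1 IMPLIES 1)) AND ((1 IMPLIES 0) AND (NOT 1 AND 1))) -> 0
  row 10 [01010]: (((0 XOR 0) IMPLIES (0 IMPLIES 0)) AND ((1 IMPLIES 0) AND (NOT 0 AND 1))) -> 0
  row 11 [01011]: (((1 XOR 1) IMPLIES (1 IMPLIES 1)) AND ((1 IMPLIES 0) AND (NOT 1 AND 1))) -> 0
  row 12 [01100]: (((0 XOR 0) IMPLIES (0 IMPLIES 0)) AND ((1 IMPLIES 0) AND (NOT 0 AND 1))) -> 0
  row 13 [01101]: (((1 XOR 1) IMPLIES (1 IMPLIES 1)) AND ((1 IMPLIES 0) AND (NOT 1 AND 1))) -> 0
  row 14 [01110]: (((0 XOR 0) IMPLIES (0 IMPLIES 0)) AND ((1 IMPLIES 0) AND (NOT 0 AND 1))) -> 0
  row 15 [01111]: (((1 XOR 1) IMPLIES (1 IMPLIES 1)) AND ((1 IMPLIES 0) AND (NOT 1 AND 1))) -> 0
  row 16 [10000]: (((0 XOR 0) IMPLIES (0 IMPLIES 0)) AND ((0 IMPLIES 1) AND (NOT 0 AND 0))) -> 0
  row 17 [10001]: (((1 XOR 1) IMPLIES (1 IMPLIES 1)) AND ((0 IMPLIES 1) AND (NOT 1 AND 0))) -> 0
  row 18 [10010]: (((0 XOR 0) IMPLIES (0 IMPLIES 0)) AND ((0 IMPLIES 1) AND (NOT 0 AND 0))) -> 0
  row 19 [10011]: (((1 XOR 1) IMPLIES (1 IMPLIES 1)) AND ((0 IMPLIES 1) AND (NOT 1 AND 0))) -> 0
  row 20 [10100]: (((0 XOR 0) IMPLIES (0 IMPLIES 0)) AND ((0 IMPLIES 1) AND (NOT 0 AND 0))) -> 0
  row 21 [10101]: (((1 XOR 1) IMPLIES (1 IMPLIES 1)) AND ((0 IMPLIES 1) AND (NOT 1 AND 0))) -> 0
  row 22 [10110]: (((0 XOR 0) IMPLIES (0 IMPLIES 0)) AND ((0 IMPLIES 1) AND (NOT 0 AND 0))) -> 0
  row 23 [10111]: (((1 XOR 1) IMPLIES (1 IMPLIES 1)) AND ((0 IMPLIES 1) AND (NOT 1 AND 0))) -> 0
  row 24 [11000]: (((0 XOR 0) IMPLIES (0 IMPLIES 0)) AND ((1 IMPLIES 1) AND (NOT 0 AND 1))) -> 1
  row 25 [11001]: (((1 XOR 1) IMPLIES (1 IMPLIES 1)) AND ((1 IMPLIES 1) AND (NOT 1 AND 1))) -> 0
  row 26 [11010]: (((0 XOR 0) IMPLIES (0 IMPLIES 0)) AND ((1 IMPLIES 1) AND (NOT 0 AND 1))) -> 1
  row 27 [11011]: (((1 XOR 1) IMPLIES (1 IMPLIES 1)) AND ((1 IMPLIES 1) AND (NOT 1 AND 1))) -> 0
  row 28 [11100]: (((0 XOR 0) IMPLIES (0 IMPLIES 0)) AND ((1 IMPLIES 1) AND (NOT 0 AND 1))) -> 1
  row 29 [11101]: (((1 XOR 1) IMPLIES (1 IMPLIES 1)) AND ((1 IMPLIES 1) AND (NOT 1 AND 1))) -> 0
  row 30 [11110]: (((0 XOR 0) IMPLIES (0 IMPLIES 0)) AND ((1 IMPLIES 1) AND (NOT 0 AND 1))) -> 1
  row 31 [11111]: (((1 XOR 1) IMPLIES (1 IMPLIES 1)) AND ((1 IMPLIES 1) AND (NOT 1 AND 1))) -> 0
Full result column, 4 rows per line (a,b,c fixed per line; d,e runs 00..11 left to right):
  rows 0-3 [a,b,c=000]: 0000  = hex 0
  rows 4-7 [a,b,c=001]: 0000  = hex 0
  rows 8-11 [a,b,c=010]: 0000  = hex 0
  rows 12-15 [a,b,c=011]: 0000  = hex 0
  rows 16-19 [a,b,c=100]: 0000  = hex 0
  rows 20-23 [a,b,c=101]: 0000  = hex 0
  rows 24-27 [a,b,c=110]: 1010  = hex A
  rows 28-31 [a,b,c=111]: 1010  = hex A
Output column (row 0 .. row 31) = 00000000000000000000000010101010
Output column grouped in 4s = 0000 0000 0000 0000 0000 0000 1010 1010 = 0x000000AA
Convert to decimal digit by digit (value = value*16 + digit):
  0 -> 0
  0*16 + 0 = 0
  0*16 + 0 = 0
  0*16 + 0 = 0
  0*16 + 0 = 0
  0*16 + 0 = 0
  0*16 + 10 (A) = 10
  10*16 + 10 (A) = 170
Decimal = 170

170


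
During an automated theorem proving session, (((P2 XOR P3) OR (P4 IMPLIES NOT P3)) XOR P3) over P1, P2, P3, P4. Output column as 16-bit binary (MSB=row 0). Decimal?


Formula: (((P2 XOR P3) OR (P4 IMPLIES NOT P3)) XOR P3) over P1, P2, P3, P4 (16 rows)
Evaluate each row (bits = P1,P2,P3,P4, MSB first):
  row 0 [0000]: (((0 XOR 0) OR (0 IMPLIES NOT 0)) XOR 0) -> 1
  row 1 [0001]: (((0 XOR 0) OR (1 IMPLIES NOT 0)) XOR 0) -> 1
  row 2 [0010]: (((0 XOR 1) OR (0 IMPLIES NOT 1)) XOR 1) -> 0
  row 3 [0011]: (((0 XOR 1) OR (1 IMPLIES NOT 1)) XOR 1) -> 0
  row 4 [0100]: (((1 XOR 0) OR (0 IMPLIES NOT 0)) XOR 0) -> 1
  row 5 [0101]: (((1 XOR 0) OR (1 IMPLIES NOT 0)) XOR 0) -> 1
  row 6 [0110]: (((1 XOR 1) OR (0 IMPLIES NOT 1)) XOR 1) -> 0
  row 7 [0111]: (((1 XOR 1) OR (1 IMPLIES NOT 1)) XOR 1) -> 1
  row 8 [1000]: (((0 XOR 0) OR (0 IMPLIES NOT 0)) XOR 0) -> 1
  row 9 [1001]: (((0 XOR 0) OR (1 IMPLIES NOT 0)) XOR 0) -> 1
  row 10 [1010]: (((0 XOR 1) OR (0 IMPLIES NOT 1)) XOR 1) -> 0
  row 11 [1011]: (((0 XOR 1) OR (1 IMPLIES NOT 1)) XOR 1) -> 0
  row 12 [1100]: (((1 XOR 0) OR (0 IMPLIES NOT 0)) XOR 0) -> 1
  row 13 [1101]: (((1 XOR 0) OR (1 IMPLIES NOT 0)) XOR 0) -> 1
  row 14 [1110]: (((1 XOR 1) OR (0 IMPLIES NOT 1)) XOR 1) -> 0
  row 15 [1111]: (((1 XOR 1) OR (1 IMPLIES NOT 1)) XOR 1) -> 1
Full result column, 4 rows per line (P1,P2 fixed per line; P3,P4 runs 00..11 left to right):
  rows 0-3 [P1,P2=00]: 1100  = hex C
  rows 4-7 [P1,P2=01]: 1101  = hex D
  rows 8-11 [P1,P2=10]: 1100  = hex C
  rows 12-15 [P1,P2=11]: 1101  = hex D
Output column (row 0 .. row 15) = 1100110111001101
Output column grouped in 4s = 1100 1101 1100 1101 = 0xCDCD
Convert to decimal digit by digit (value = value*16 + digit):
  C -> 12
  12*16 + 13 (D) = 205
  205*16 + 12 (C) = 3292
  3292*16 + 13 (D) = 52685
Decimal = 52685

52685


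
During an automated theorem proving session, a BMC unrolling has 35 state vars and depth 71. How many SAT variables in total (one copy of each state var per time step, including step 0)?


BMC unrolls to depth k, creating one copy of each state var for steps 0..k.
Step count = 71 + 1 = 72 (steps 0 through 71)
Vars per step = 35
Total = 35 * 72 = 2520

2520


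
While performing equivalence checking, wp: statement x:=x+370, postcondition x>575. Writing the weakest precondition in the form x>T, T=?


Formula: wp(x:=E, P) = P[E/x] (substitute E for x in postcondition)
Step 1: Postcondition: x>575
Step 2: Substitute x+370 for x: x+370>575
Step 3: Solve for x: x > 575-370 = 205

205


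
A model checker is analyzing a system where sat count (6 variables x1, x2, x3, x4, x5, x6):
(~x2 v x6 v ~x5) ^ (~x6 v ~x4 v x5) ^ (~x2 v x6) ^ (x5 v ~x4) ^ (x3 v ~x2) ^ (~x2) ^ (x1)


CNF with 7 clauses over 6 vars (64 assignments).
An assignment satisfies CNF iff every clause has >=1 true literal.
Check each row (bits = x1,x2,x3,x4,x5,x6; clause T/F shown):
  row 0 [000000]: clauses=TTTTTTF -> 0
  row 1 [000001]: clauses=TTTTTTF -> 0
  row 2 [000010]: clauses=TTTTTTF -> 0
  row 3 [000011]: clauses=TTTTTTF -> 0
  row 4 [000100]: clauses=TTTFTTF -> 0
  (every remaining row is evaluated the same way; all 64 results are listed next)
Full result column, 8 rows per line (x1,x2,x3 fixed per line; x4,x5,x6 runs 000..111 left to right):
  rows 0-7 [x1,x2,x3=000]: 00000000  (ones: 0)
  rows 8-15 [x1,x2,x3=001]: 00000000  (ones: 0)
  rows 16-23 [x1,x2,x3=010]: 00000000  (ones: 0)
  rows 24-31 [x1,x2,x3=011]: 00000000  (ones: 0)
  rows 32-39 [x1,x2,x3=100]: 11110011  (ones: 6)
  rows 40-47 [x1,x2,x3=101]: 11110011  (ones: 6)
  rows 48-55 [x1,x2,x3=110]: 00000000  (ones: 0)
  rows 56-63 [x1,x2,x3=111]: 00000000  (ones: 0)
Satisfying assignments = 0+0+0+0+6+6+0+0 = 12

12


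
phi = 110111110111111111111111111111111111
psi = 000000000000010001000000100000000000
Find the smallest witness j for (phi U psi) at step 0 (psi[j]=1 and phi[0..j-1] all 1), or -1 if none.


(phi U psi) at 0: need smallest j with psi[j]=1 and phi[i]=1 for all i in [0,j).
Scan from step 0:
  step 0: phi=1, psi=0 -> continue
  step 1: phi=1, psi=0 -> continue
  step 2: phi=0 -> phi-prefix broken from here
  step 13: psi=1 but phi already failed -> not a witness
  step 17: psi=1 but phi already failed -> not a witness
  step 24: psi=1 but phi already failed -> not a witness
  end of trace: no witness -> -1
Witness step = -1

-1


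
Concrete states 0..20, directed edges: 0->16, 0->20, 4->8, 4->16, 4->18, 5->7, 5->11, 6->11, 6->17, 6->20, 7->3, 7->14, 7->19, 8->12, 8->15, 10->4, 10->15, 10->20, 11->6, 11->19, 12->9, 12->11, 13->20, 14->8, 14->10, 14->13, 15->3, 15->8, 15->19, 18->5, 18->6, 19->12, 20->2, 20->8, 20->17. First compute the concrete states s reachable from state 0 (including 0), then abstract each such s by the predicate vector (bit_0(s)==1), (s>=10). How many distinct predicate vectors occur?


BFS from 0:
Concrete reachable: {0, 2, 3, 6, 8, 9, 11, 12, 15, 16, 17, 19, 20}
Abstract via predicates (bit_0(s)==1), (s>=10):
  (0,0) <- {0, 2, 6, 8}
  (0,1) <- {12, 16, 20}
  (1,0) <- {3, 9}
  (1,1) <- {11, 15, 17, 19}
Distinct abstract states = 4

4


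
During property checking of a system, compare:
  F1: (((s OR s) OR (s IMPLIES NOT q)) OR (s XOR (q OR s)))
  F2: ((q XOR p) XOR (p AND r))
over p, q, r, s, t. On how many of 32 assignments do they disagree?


F1 = (((s OR s) OR (s IMPLIES NOT q)) OR (s XOR (q OR s)))
F2 = ((q XOR p) XOR (p AND r))
Evaluate both on each of 32 rows (bits = p,q,r,s,t):
  row 0 [00000]: F1=1 F2=0 (differ) -> 1
  row 1 [00001]: F1=1 F2=0 (differ) -> 1
  row 2 [00010]: F1=1 F2=0 (differ) -> 1
  row 3 [00011]: F1=1 F2=0 (differ) -> 1
  row 4 [00100]: F1=1 F2=0 (differ) -> 1
  row 5 [00101]: F1=1 F2=0 (differ) -> 1
  row 6 [00110]: F1=1 F2=0 (differ) -> 1
  row 7 [00111]: F1=1 F2=0 (differ) -> 1
  row 8 [01000]: F1=1 F2=1 -> 0
  row 9 [01001]: F1=1 F2=1 -> 0
  row 10 [01010]: F1=1 F2=1 -> 0
  row 11 [01011]: F1=1 F2=1 -> 0
  row 12 [01100]: F1=1 F2=1 -> 0
  row 13 [01101]: F1=1 F2=1 -> 0
  row 14 [01110]: F1=1 F2=1 -> 0
  row 15 [01111]: F1=1 F2=1 -> 0
  row 16 [10000]: F1=1 F2=1 -> 0
  row 17 [10001]: F1=1 F2=1 -> 0
  row 18 [10010]: F1=1 F2=1 -> 0
  row 19 [10011]: F1=1 F2=1 -> 0
  row 20 [10100]: F1=1 F2=0 (differ) -> 1
  row 21 [10101]: F1=1 F2=0 (differ) -> 1
  row 22 [10110]: F1=1 F2=0 (differ) -> 1
  row 23 [10111]: F1=1 F2=0 (differ) -> 1
  row 24 [11000]: F1=1 F2=0 (differ) -> 1
  row 25 [11001]: F1=1 F2=0 (differ) -> 1
  row 26 [11010]: F1=1 F2=0 (differ) -> 1
  row 27 [11011]: F1=1 F2=0 (differ) -> 1
  row 28 [11100]: F1=1 F2=1 -> 0
  row 29 [11101]: F1=1 F2=1 -> 0
  row 30 [11110]: F1=1 F2=1 -> 0
  row 31 [11111]: F1=1 F2=1 -> 0
Full result column, 8 rows per line (p,q fixed per line; r,s,t runs 000..111 left to right):
  rows 0-7 [p,q=00]: 11111111  (ones: 8)
  rows 8-15 [p,q=01]: 00000000  (ones: 0)
  rows 16-23 [p,q=10]: 00001111  (ones: 4)
  rows 24-31 [p,q=11]: 11110000  (ones: 4)
Disagreements = 8+0+4+4 = 16

16


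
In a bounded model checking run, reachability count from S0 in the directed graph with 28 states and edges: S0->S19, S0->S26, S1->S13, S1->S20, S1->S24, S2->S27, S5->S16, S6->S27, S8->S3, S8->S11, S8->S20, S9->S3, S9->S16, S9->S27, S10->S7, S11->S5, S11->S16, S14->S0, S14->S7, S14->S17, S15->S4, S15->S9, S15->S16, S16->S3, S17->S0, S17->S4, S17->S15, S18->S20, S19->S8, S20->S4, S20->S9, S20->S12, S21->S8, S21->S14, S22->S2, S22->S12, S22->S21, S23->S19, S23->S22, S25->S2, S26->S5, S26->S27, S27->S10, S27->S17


BFS from S0:
  layer 0: {S0}
  layer 1: {S19, S26}
  layer 2: {S5, S8, S27}
  layer 3: {S3, S10, S11, S16, S17, S20}
  layer 4: {S4, S7, S9, S12, S15}
Reachable set: {S0, S3, S4, S5, S7, S8, S9, S10, S11, S12, S15, S16, S17, S19, S20, S26, S27}
Count = 17

17


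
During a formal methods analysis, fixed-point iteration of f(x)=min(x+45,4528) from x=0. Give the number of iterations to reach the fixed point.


Step 1: x=0, cap=4528, increment=45
Step 2: x grows by 45 each step until capped at 4528; fixed point is x=4528
Step 3: iterations = ceil(4528/45) = 101

101


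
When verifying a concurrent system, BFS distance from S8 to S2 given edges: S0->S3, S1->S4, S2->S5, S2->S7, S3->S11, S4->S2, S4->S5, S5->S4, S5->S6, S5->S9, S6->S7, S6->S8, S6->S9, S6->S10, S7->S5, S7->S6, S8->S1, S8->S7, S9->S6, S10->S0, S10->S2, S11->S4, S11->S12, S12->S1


BFS layer-by-layer from S8:
  dist 0: {S8}
  dist 1: {S1, S7}
  dist 2: {S4, S5, S6}
  dist 3: {S2, S9, S10}
  -> S2 reached at distance 3
Shortest path length = 3

3


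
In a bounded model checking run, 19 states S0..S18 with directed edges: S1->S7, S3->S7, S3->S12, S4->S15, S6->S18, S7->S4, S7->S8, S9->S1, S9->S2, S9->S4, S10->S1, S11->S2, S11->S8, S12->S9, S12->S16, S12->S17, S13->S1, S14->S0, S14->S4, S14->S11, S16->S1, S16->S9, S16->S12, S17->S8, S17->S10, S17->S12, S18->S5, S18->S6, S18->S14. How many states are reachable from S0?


BFS from S0:
  layer 0: {S0}
Reachable set: {S0}
Count = 1

1


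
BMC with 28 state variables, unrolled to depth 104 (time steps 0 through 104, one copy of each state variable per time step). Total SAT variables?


BMC unrolls to depth k, creating one copy of each state var for steps 0..k.
Step count = 104 + 1 = 105 (steps 0 through 104)
Vars per step = 28
Total = 28 * 105 = 2940

2940


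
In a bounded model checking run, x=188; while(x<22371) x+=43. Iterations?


Step 1: x goes from 188 toward 22371 by 43; the body runs while x<22371, so iterations = ceil((bound-start)/step)
Step 2: Distance=22183
Step 3: ceil(22183/43)=516

516


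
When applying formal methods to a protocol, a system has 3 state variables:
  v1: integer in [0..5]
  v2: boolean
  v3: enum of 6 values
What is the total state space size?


State space = product of domain sizes of all variables.
Domain sizes:
  v1 (integer in [0..5]): 6
  v2 (boolean): 2
  v3 (enum of 6 values): 6
Product = 6 * 2 * 6 = 72

72


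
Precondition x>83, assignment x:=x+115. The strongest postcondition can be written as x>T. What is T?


Formula: sp(P, x:=E) = exists old_x. (x = E[old_x/x]) AND P[old_x/x] (old_x is the value of x before the assignment; eliminate old_x by solving x = E[old_x/x] for old_x)
Step 1: Precondition P: x>83, i.e. old_x > 83
Step 2: Assignment gives x = old_x + 115, so old_x = x - 115
Step 3: Substitute into P: x - 115 > 83
Step 4: Simplify: x > 83+115 = 198

198


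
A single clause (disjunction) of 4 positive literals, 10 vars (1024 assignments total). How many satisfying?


Step 1: Total=2^10=1024
Step 2: Unsat when all 4 false: 2^6=64
Step 3: Sat=1024-64=960

960


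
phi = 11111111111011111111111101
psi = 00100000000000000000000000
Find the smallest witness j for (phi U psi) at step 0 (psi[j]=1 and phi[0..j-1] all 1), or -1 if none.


(phi U psi) at 0: need smallest j with psi[j]=1 and phi[i]=1 for all i in [0,j).
Scan from step 0:
  step 0: phi=1, psi=0 -> continue
  step 1: phi=1, psi=0 -> continue
  step 2: psi=1 and phi held for [0,2) -> witness found
Witness step = 2

2


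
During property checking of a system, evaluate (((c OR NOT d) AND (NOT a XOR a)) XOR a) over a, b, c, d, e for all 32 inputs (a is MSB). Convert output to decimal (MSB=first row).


Formula: (((c OR NOT d) AND (NOT a XOR a)) XOR a) over a, b, c, d, e (32 rows)
Evaluate each row (bits = a,b,c,d,e, MSB first):
  row 0 [00000]: (((0 OR NOT 0) AND (NOT 0 XOR 0)) XOR 0) -> 1
  row 1 [00001]: (((0 OR NOT 0) AND (NOT 0 XOR 0)) XOR 0) -> 1
  row 2 [00010]: (((0 OR NOT 1) AND (NOT 0 XOR 0)) XOR 0) -> 0
  row 3 [00011]: (((0 OR NOT 1) AND (NOT 0 XOR 0)) XOR 0) -> 0
  row 4 [00100]: (((1 OR NOT 0) AND (NOT 0 XOR 0)) XOR 0) -> 1
  row 5 [00101]: (((1 OR NOT 0) AND (NOT 0 XOR 0)) XOR 0) -> 1
  row 6 [00110]: (((1 OR NOT 1) AND (NOT 0 XOR 0)) XOR 0) -> 1
  row 7 [00111]: (((1 OR NOT 1) AND (NOT 0 XOR 0)) XOR 0) -> 1
  row 8 [01000]: (((0 OR NOT 0) AND (NOT 0 XOR 0)) XOR 0) -> 1
  row 9 [01001]: (((0 OR NOT 0) AND (NOT 0 XOR 0)) XOR 0) -> 1
  row 10 [01010]: (((0 OR NOT 1) AND (NOT 0 XOR 0)) XOR 0) -> 0
  row 11 [01011]: (((0 OR NOT 1) AND (NOT 0 XOR 0)) XOR 0) -> 0
  row 12 [01100]: (((1 OR NOT 0) AND (NOT 0 XOR 0)) XOR 0) -> 1
  row 13 [01101]: (((1 OR NOT 0) AND (NOT 0 XOR 0)) XOR 0) -> 1
  row 14 [01110]: (((1 OR NOT 1) AND (NOT 0 XOR 0)) XOR 0) -> 1
  row 15 [01111]: (((1 OR NOT 1) AND (NOT 0 XOR 0)) XOR 0) -> 1
  row 16 [10000]: (((0 OR NOT 0) AND (NOT 1 XOR 1)) XOR 1) -> 0
  row 17 [10001]: (((0 OR NOT 0) AND (NOT 1 XOR 1)) XOR 1) -> 0
  row 18 [10010]: (((0 OR NOT 1) AND (NOT 1 XOR 1)) XOR 1) -> 1
  row 19 [10011]: (((0 OR NOT 1) AND (NOT 1 XOR 1)) XOR 1) -> 1
  row 20 [10100]: (((1 OR NOT 0) AND (NOT 1 XOR 1)) XOR 1) -> 0
  row 21 [10101]: (((1 OR NOT 0) AND (NOT 1 XOR 1)) XOR 1) -> 0
  row 22 [10110]: (((1 OR NOT 1) AND (NOT 1 XOR 1)) XOR 1) -> 0
  row 23 [10111]: (((1 OR NOT 1) AND (NOT 1 XOR 1)) XOR 1) -> 0
  row 24 [11000]: (((0 OR NOT 0) AND (NOT 1 XOR 1)) XOR 1) -> 0
  row 25 [11001]: (((0 OR NOT 0) AND (NOT 1 XOR 1)) XOR 1) -> 0
  row 26 [11010]: (((0 OR NOT 1) AND (NOT 1 XOR 1)) XOR 1) -> 1
  row 27 [11011]: (((0 OR NOT 1) AND (NOT 1 XOR 1)) XOR 1) -> 1
  row 28 [11100]: (((1 OR NOT 0) AND (NOT 1 XOR 1)) XOR 1) -> 0
  row 29 [11101]: (((1 OR NOT 0) AND (NOT 1 XOR 1)) XOR 1) -> 0
  row 30 [11110]: (((1 OR NOT 1) AND (NOT 1 XOR 1)) XOR 1) -> 0
  row 31 [11111]: (((1 OR NOT 1) AND (NOT 1 XOR 1)) XOR 1) -> 0
Full result column, 4 rows per line (a,b,c fixed per line; d,e runs 00..11 left to right):
  rows 0-3 [a,b,c=000]: 1100  = hex C
  rows 4-7 [a,b,c=001]: 1111  = hex F
  rows 8-11 [a,b,c=010]: 1100  = hex C
  rows 12-15 [a,b,c=011]: 1111  = hex F
  rows 16-19 [a,b,c=100]: 0011  = hex 3
  rows 20-23 [a,b,c=101]: 0000  = hex 0
  rows 24-27 [a,b,c=110]: 0011  = hex 3
  rows 28-31 [a,b,c=111]: 0000  = hex 0
Output column (row 0 .. row 31) = 11001111110011110011000000110000
Output column grouped in 4s = 1100 1111 1100 1111 0011 0000 0011 0000 = 0xCFCF3030
Convert to decimal digit by digit (value = value*16 + digit):
  C -> 12
  12*16 + 15 (F) = 207
  207*16 + 12 (C) = 3324
  3324*16 + 15 (F) = 53199
  53199*16 + 3 = 851187
  851187*16 + 0 = 13618992
  13618992*16 + 3 = 217903875
  217903875*16 + 0 = 3486462000
Decimal = 3486462000

3486462000


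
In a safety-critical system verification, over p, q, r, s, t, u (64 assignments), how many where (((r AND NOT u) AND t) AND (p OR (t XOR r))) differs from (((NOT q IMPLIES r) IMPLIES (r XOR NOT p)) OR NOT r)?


F1 = (((r AND NOT u) AND t) AND (p OR (t XOR r)))
F2 = (((NOT q IMPLIES r) IMPLIES (r XOR NOT p)) OR NOT r)
Evaluate both on each of 64 rows (bits = p,q,r,s,t,u):
  row 0 [000000]: F1=0 F2=1 (differ) -> 1
  row 1 [000001]: F1=0 F2=1 (differ) -> 1
  row 2 [000010]: F1=0 F2=1 (differ) -> 1
  row 3 [000011]: F1=0 F2=1 (differ) -> 1
  row 4 [000100]: F1=0 F2=1 (differ) -> 1
  (every remaining row is evaluated the same way; all 64 results are listed next)
Full result column, 8 rows per line (p,q,r fixed per line; s,t,u runs 000..111 left to right):
  rows 0-7 [p,q,r=000]: 11111111  (ones: 8)
  rows 8-15 [p,q,r=001]: 00000000  (ones: 0)
  rows 16-23 [p,q,r=010]: 11111111  (ones: 8)
  rows 24-31 [p,q,r=011]: 00000000  (ones: 0)
  rows 32-39 [p,q,r=100]: 11111111  (ones: 8)
  rows 40-47 [p,q,r=101]: 11011101  (ones: 6)
  rows 48-55 [p,q,r=110]: 11111111  (ones: 8)
  rows 56-63 [p,q,r=111]: 11011101  (ones: 6)
Disagreements = 8+0+8+0+8+6+8+6 = 44

44


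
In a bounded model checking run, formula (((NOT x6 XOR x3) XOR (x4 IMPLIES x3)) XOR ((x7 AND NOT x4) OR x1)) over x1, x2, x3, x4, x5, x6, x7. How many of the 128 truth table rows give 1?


Formula: (((NOT x6 XOR x3) XOR (x4 IMPLIES x3)) XOR ((x7 AND NOT x4) OR x1)) over 7 vars (128 rows)
Evaluate each row (x1, x2, x3, x4, x5, x6, x7 as bits, MSB first):
  row 0 [0000000]: (((NOT 0 XOR 0) XOR (0 IMPLIES 0)) XOR ((0 AND NOT 0) OR 0)) -> 0
  row 1 [0000001]: (((NOT 0 XOR 0) XOR (0 IMPLIES 0)) XOR ((1 AND NOT 0) OR 0)) -> 1
  row 2 [0000010]: (((NOT 1 XOR 0) XOR (0 IMPLIES 0)) XOR ((0 AND NOT 0) OR 0)) -> 1
  row 3 [0000011]: (((NOT 1 XOR 0) XOR (0 IMPLIES 0)) XOR ((1 AND NOT 0) OR 0)) -> 0
  row 4 [0000100]: (((NOT 0 XOR 0) XOR (0 IMPLIES 0)) XOR ((0 AND NOT 0) OR 0)) -> 0
  (every remaining row is evaluated the same way; all 128 results are listed next)
Full result column, 8 rows per line (x1,x2,x3,x4 fixed per line; x5,x6,x7 runs 000..111 left to right):
  rows 0-7 [x1,x2,x3,x4=0000]: 01100110  (ones: 4)
  rows 8-15 [x1,x2,x3,x4=0001]: 11001100  (ones: 4)
  rows 16-23 [x1,x2,x3,x4=0010]: 10011001  (ones: 4)
  rows 24-31 [x1,x2,x3,x4=0011]: 11001100  (ones: 4)
  rows 32-39 [x1,x2,x3,x4=0100]: 01100110  (ones: 4)
  rows 40-47 [x1,x2,x3,x4=0101]: 11001100  (ones: 4)
  rows 48-55 [x1,x2,x3,x4=0110]: 10011001  (ones: 4)
  rows 56-63 [x1,x2,x3,x4=0111]: 11001100  (ones: 4)
  rows 64-71 [x1,x2,x3,x4=1000]: 11001100  (ones: 4)
  rows 72-79 [x1,x2,x3,x4=1001]: 00110011  (ones: 4)
  rows 80-87 [x1,x2,x3,x4=1010]: 00110011  (ones: 4)
  rows 88-95 [x1,x2,x3,x4=1011]: 00110011  (ones: 4)
  rows 96-103 [x1,x2,x3,x4=1100]: 11001100  (ones: 4)
  rows 104-111 [x1,x2,x3,x4=1101]: 00110011  (ones: 4)
  rows 112-119 [x1,x2,x3,x4=1110]: 00110011  (ones: 4)
  rows 120-127 [x1,x2,x3,x4=1111]: 00110011  (ones: 4)
Count of 1-rows = 4+4+4+4+4+4+4+4+4+4+4+4+4+4+4+4 = 64

64


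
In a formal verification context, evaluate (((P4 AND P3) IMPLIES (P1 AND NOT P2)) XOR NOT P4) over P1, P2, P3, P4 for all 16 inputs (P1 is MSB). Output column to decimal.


Formula: (((P4 AND P3) IMPLIES (P1 AND NOT P2)) XOR NOT P4) over P1, P2, P3, P4 (16 rows)
Evaluate each row (bits = P1,P2,P3,P4, MSB first):
  row 0 [0000]: (((0 AND 0) IMPLIES (0 AND NOT 0)) XOR NOT 0) -> 0
  row 1 [0001]: (((1 AND 0) IMPLIES (0 AND NOT 0)) XOR NOT 1) -> 1
  row 2 [0010]: (((0 AND 1) IMPLIES (0 AND NOT 0)) XOR NOT 0) -> 0
  row 3 [0011]: (((1 AND 1) IMPLIES (0 AND NOT 0)) XOR NOT 1) -> 0
  row 4 [0100]: (((0 AND 0) IMPLIES (0 AND NOT 1)) XOR NOT 0) -> 0
  row 5 [0101]: (((1 AND 0) IMPLIES (0 AND NOT 1)) XOR NOT 1) -> 1
  row 6 [0110]: (((0 AND 1) IMPLIES (0 AND NOT 1)) XOR NOT 0) -> 0
  row 7 [0111]: (((1 AND 1) IMPLIES (0 AND NOT 1)) XOR NOT 1) -> 0
  row 8 [1000]: (((0 AND 0) IMPLIES (1 AND NOT 0)) XOR NOT 0) -> 0
  row 9 [1001]: (((1 AND 0) IMPLIES (1 AND NOT 0)) XOR NOT 1) -> 1
  row 10 [1010]: (((0 AND 1) IMPLIES (1 AND NOT 0)) XOR NOT 0) -> 0
  row 11 [1011]: (((1 AND 1) IMPLIES (1 AND NOT 0)) XOR NOT 1) -> 1
  row 12 [1100]: (((0 AND 0) IMPLIES (1 AND NOT 1)) XOR NOT 0) -> 0
  row 13 [1101]: (((1 AND 0) IMPLIES (1 AND NOT 1)) XOR NOT 1) -> 1
  row 14 [1110]: (((0 AND 1) IMPLIES (1 AND NOT 1)) XOR NOT 0) -> 0
  row 15 [1111]: (((1 AND 1) IMPLIES (1 AND NOT 1)) XOR NOT 1) -> 0
Full result column, 4 rows per line (P1,P2 fixed per line; P3,P4 runs 00..11 left to right):
  rows 0-3 [P1,P2=00]: 0100  = hex 4
  rows 4-7 [P1,P2=01]: 0100  = hex 4
  rows 8-11 [P1,P2=10]: 0101  = hex 5
  rows 12-15 [P1,P2=11]: 0100  = hex 4
Output column (row 0 .. row 15) = 0100010001010100
Output column grouped in 4s = 0100 0100 0101 0100 = 0x4454
Convert to decimal digit by digit (value = value*16 + digit):
  4 -> 4
  4*16 + 4 = 68
  68*16 + 5 = 1093
  1093*16 + 4 = 17492
Decimal = 17492

17492


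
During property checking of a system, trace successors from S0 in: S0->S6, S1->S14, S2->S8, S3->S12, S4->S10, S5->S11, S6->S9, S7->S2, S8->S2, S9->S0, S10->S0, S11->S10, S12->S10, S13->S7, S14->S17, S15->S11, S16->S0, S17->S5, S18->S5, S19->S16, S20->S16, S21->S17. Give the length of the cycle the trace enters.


Trace from S0 until a state repeats:
  S0 -> S6 -> S9 -> S0
S0 first seen at step 0, revisited at step 3.
Cycle length = 3 - 0 = 3

3


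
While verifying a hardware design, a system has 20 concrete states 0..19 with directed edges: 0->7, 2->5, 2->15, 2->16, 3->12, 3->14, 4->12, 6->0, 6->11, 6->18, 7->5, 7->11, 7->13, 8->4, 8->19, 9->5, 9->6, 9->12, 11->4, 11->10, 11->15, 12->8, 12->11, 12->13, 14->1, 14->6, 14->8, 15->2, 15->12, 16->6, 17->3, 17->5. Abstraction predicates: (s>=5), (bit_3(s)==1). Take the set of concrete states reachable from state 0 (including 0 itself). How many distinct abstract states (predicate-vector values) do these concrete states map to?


BFS from 0:
Concrete reachable: {0, 2, 4, 5, 6, 7, 8, 10, 11, 12, 13, 15, 16, 18, 19}
Abstract via predicates (s>=5), (bit_3(s)==1):
  (0,0) <- {0, 2, 4}
  (1,0) <- {5, 6, 7, 16, 18, 19}
  (1,1) <- {8, 10, 11, 12, 13, 15}
Distinct abstract states = 3

3


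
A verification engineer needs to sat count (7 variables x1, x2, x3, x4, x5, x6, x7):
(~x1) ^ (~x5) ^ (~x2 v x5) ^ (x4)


CNF with 4 clauses over 7 vars (128 assignments).
An assignment satisfies CNF iff every clause has >=1 true literal.
Check each row (bits = x1,x2,x3,x4,x5,x6,x7; clause T/F shown):
  row 0 [0000000]: clauses=TTTF -> 0
  row 1 [0000001]: clauses=TTTF -> 0
  row 2 [0000010]: clauses=TTTF -> 0
  row 3 [0000011]: clauses=TTTF -> 0
  row 4 [0000100]: clauses=TFTF -> 0
  (every remaining row is evaluated the same way; all 128 results are listed next)
Full result column, 8 rows per line (x1,x2,x3,x4 fixed per line; x5,x6,x7 runs 000..111 left to right):
  rows 0-7 [x1,x2,x3,x4=0000]: 00000000  (ones: 0)
  rows 8-15 [x1,x2,x3,x4=0001]: 11110000  (ones: 4)
  rows 16-23 [x1,x2,x3,x4=0010]: 00000000  (ones: 0)
  rows 24-31 [x1,x2,x3,x4=0011]: 11110000  (ones: 4)
  rows 32-39 [x1,x2,x3,x4=0100]: 00000000  (ones: 0)
  rows 40-47 [x1,x2,x3,x4=0101]: 00000000  (ones: 0)
  rows 48-55 [x1,x2,x3,x4=0110]: 00000000  (ones: 0)
  rows 56-63 [x1,x2,x3,x4=0111]: 00000000  (ones: 0)
  rows 64-71 [x1,x2,x3,x4=1000]: 00000000  (ones: 0)
  rows 72-79 [x1,x2,x3,x4=1001]: 00000000  (ones: 0)
  rows 80-87 [x1,x2,x3,x4=1010]: 00000000  (ones: 0)
  rows 88-95 [x1,x2,x3,x4=1011]: 00000000  (ones: 0)
  rows 96-103 [x1,x2,x3,x4=1100]: 00000000  (ones: 0)
  rows 104-111 [x1,x2,x3,x4=1101]: 00000000  (ones: 0)
  rows 112-119 [x1,x2,x3,x4=1110]: 00000000  (ones: 0)
  rows 120-127 [x1,x2,x3,x4=1111]: 00000000  (ones: 0)
Satisfying assignments = 0+4+0+4+0+0+0+0+0+0+0+0+0+0+0+0 = 8

8


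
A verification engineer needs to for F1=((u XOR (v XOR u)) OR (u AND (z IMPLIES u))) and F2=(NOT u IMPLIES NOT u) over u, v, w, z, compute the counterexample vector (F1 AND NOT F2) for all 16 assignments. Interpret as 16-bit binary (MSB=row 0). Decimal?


F1 = ((u XOR (v XOR u)) OR (u AND (z IMPLIES u)))
F2 = (NOT u IMPLIES NOT u)
Counterexample to F1=>F2 is where F1=1 and F2=0.
Evaluate each row (bits = u,v,w,z, MSB first):
  row 0 [0000]: F1=0 F2=1 -> F1&~F2 -> 0
  row 1 [0001]: F1=0 F2=1 -> F1&~F2 -> 0
  row 2 [0010]: F1=0 F2=1 -> F1&~F2 -> 0
  row 3 [0011]: F1=0 F2=1 -> F1&~F2 -> 0
  row 4 [0100]: F1=1 F2=1 -> F1&~F2 -> 0
  row 5 [0101]: F1=1 F2=1 -> F1&~F2 -> 0
  row 6 [0110]: F1=1 F2=1 -> F1&~F2 -> 0
  row 7 [0111]: F1=1 F2=1 -> F1&~F2 -> 0
  row 8 [1000]: F1=1 F2=1 -> F1&~F2 -> 0
  row 9 [1001]: F1=1 F2=1 -> F1&~F2 -> 0
  row 10 [1010]: F1=1 F2=1 -> F1&~F2 -> 0
  row 11 [1011]: F1=1 F2=1 -> F1&~F2 -> 0
  row 12 [1100]: F1=1 F2=1 -> F1&~F2 -> 0
  row 13 [1101]: F1=1 F2=1 -> F1&~F2 -> 0
  row 14 [1110]: F1=1 F2=1 -> F1&~F2 -> 0
  row 15 [1111]: F1=1 F2=1 -> F1&~F2 -> 0
Full result column, 4 rows per line (u,v fixed per line; w,z runs 00..11 left to right):
  rows 0-3 [u,v=00]: 0000  = hex 0
  rows 4-7 [u,v=01]: 0000  = hex 0
  rows 8-11 [u,v=10]: 0000  = hex 0
  rows 12-15 [u,v=11]: 0000  = hex 0
Counterexample vector (row 0 .. row 15) = 0000000000000000
Output column grouped in 4s = 0000 0000 0000 0000 = 0x0000
Convert to decimal digit by digit (value = value*16 + digit):
  0 -> 0
  0*16 + 0 = 0
  0*16 + 0 = 0
  0*16 + 0 = 0
Decimal = 0

0


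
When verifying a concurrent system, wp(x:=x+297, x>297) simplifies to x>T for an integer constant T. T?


Formula: wp(x:=E, P) = P[E/x] (substitute E for x in postcondition)
Step 1: Postcondition: x>297
Step 2: Substitute x+297 for x: x+297>297
Step 3: Solve for x: x > 297-297 = 0

0


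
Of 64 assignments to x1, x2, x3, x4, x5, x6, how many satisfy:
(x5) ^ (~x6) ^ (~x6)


CNF with 3 clauses over 6 vars (64 assignments).
An assignment satisfies CNF iff every clause has >=1 true literal.
Check each row (bits = x1,x2,x3,x4,x5,x6; clause T/F shown):
  row 0 [000000]: clauses=FTT -> 0
  row 1 [000001]: clauses=FFF -> 0
  row 2 [000010]: clauses=TTT -> 1
  row 3 [000011]: clauses=TFF -> 0
  row 4 [000100]: clauses=FTT -> 0
  (every remaining row is evaluated the same way; all 64 results are listed next)
Full result column, 8 rows per line (x1,x2,x3 fixed per line; x4,x5,x6 runs 000..111 left to right):
  rows 0-7 [x1,x2,x3=000]: 00100010  (ones: 2)
  rows 8-15 [x1,x2,x3=001]: 00100010  (ones: 2)
  rows 16-23 [x1,x2,x3=010]: 00100010  (ones: 2)
  rows 24-31 [x1,x2,x3=011]: 00100010  (ones: 2)
  rows 32-39 [x1,x2,x3=100]: 00100010  (ones: 2)
  rows 40-47 [x1,x2,x3=101]: 00100010  (ones: 2)
  rows 48-55 [x1,x2,x3=110]: 00100010  (ones: 2)
  rows 56-63 [x1,x2,x3=111]: 00100010  (ones: 2)
Satisfying assignments = 2+2+2+2+2+2+2+2 = 16

16


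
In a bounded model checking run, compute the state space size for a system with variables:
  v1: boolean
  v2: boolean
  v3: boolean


State space = product of domain sizes of all variables.
Domain sizes:
  v1 (boolean): 2
  v2 (boolean): 2
  v3 (boolean): 2
Product = 2 * 2 * 2 = 8

8


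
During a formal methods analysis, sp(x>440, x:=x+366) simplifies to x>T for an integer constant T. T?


Formula: sp(P, x:=E) = exists old_x. (x = E[old_x/x]) AND P[old_x/x] (old_x is the value of x before the assignment; eliminate old_x by solving x = E[old_x/x] for old_x)
Step 1: Precondition P: x>440, i.e. old_x > 440
Step 2: Assignment gives x = old_x + 366, so old_x = x - 366
Step 3: Substitute into P: x - 366 > 440
Step 4: Simplify: x > 440+366 = 806

806


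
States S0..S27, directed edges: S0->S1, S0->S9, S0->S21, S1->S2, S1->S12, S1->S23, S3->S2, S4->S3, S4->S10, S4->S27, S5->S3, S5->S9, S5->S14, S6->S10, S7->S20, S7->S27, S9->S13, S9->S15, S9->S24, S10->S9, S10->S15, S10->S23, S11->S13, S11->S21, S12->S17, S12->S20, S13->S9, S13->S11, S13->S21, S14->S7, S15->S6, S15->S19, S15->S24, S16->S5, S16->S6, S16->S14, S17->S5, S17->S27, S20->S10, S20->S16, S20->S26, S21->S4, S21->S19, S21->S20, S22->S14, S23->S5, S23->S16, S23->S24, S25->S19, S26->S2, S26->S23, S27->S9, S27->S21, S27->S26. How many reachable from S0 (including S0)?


BFS from S0:
  layer 0: {S0}
  layer 1: {S1, S9, S21}
  layer 2: {S2, S4, S12, S13, S15, S19, S20, S23, S24}
  layer 3: {S3, S5, S6, S10, S11, S16, S17, S26, S27}
  layer 4: {S14}
  layer 5: {S7}
Reachable set: {S0, S1, S2, S3, S4, S5, S6, S7, S9, S10, S11, S12, S13, S14, S15, S16, S17, S19, S20, S21, S23, S24, S26, S27}
Count = 24

24


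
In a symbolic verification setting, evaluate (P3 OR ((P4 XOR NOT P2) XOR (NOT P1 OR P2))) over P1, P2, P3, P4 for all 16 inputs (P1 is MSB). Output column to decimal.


Formula: (P3 OR ((P4 XOR NOT P2) XOR (NOT P1 OR P2))) over P1, P2, P3, P4 (16 rows)
Evaluate each row (bits = P1,P2,P3,P4, MSB first):
  row 0 [0000]: (0 OR ((0 XOR NOT 0) XOR (NOT 0 OR 0))) -> 0
  row 1 [0001]: (0 OR ((1 XOR NOT 0) XOR (NOT 0 OR 0))) -> 1
  row 2 [0010]: (1 OR ((0 XOR NOT 0) XOR (NOT 0 OR 0))) -> 1
  row 3 [0011]: (1 OR ((1 XOR NOT 0) XOR (NOT 0 OR 0))) -> 1
  row 4 [0100]: (0 OR ((0 XOR NOT 1) XOR (NOT 0 OR 1))) -> 1
  row 5 [0101]: (0 OR ((1 XOR NOT 1) XOR (NOT 0 OR 1))) -> 0
  row 6 [0110]: (1 OR ((0 XOR NOT 1) XOR (NOT 0 OR 1))) -> 1
  row 7 [0111]: (1 OR ((1 XOR NOT 1) XOR (NOT 0 OR 1))) -> 1
  row 8 [1000]: (0 OR ((0 XOR NOT 0) XOR (NOT 1 OR 0))) -> 1
  row 9 [1001]: (0 OR ((1 XOR NOT 0) XOR (NOT 1 OR 0))) -> 0
  row 10 [1010]: (1 OR ((0 XOR NOT 0) XOR (NOT 1 OR 0))) -> 1
  row 11 [1011]: (1 OR ((1 XOR NOT 0) XOR (NOT 1 OR 0))) -> 1
  row 12 [1100]: (0 OR ((0 XOR NOT 1) XOR (NOT 1 OR 1))) -> 1
  row 13 [1101]: (0 OR ((1 XOR NOT 1) XOR (NOT 1 OR 1))) -> 0
  row 14 [1110]: (1 OR ((0 XOR NOT 1) XOR (NOT 1 OR 1))) -> 1
  row 15 [1111]: (1 OR ((1 XOR NOT 1) XOR (NOT 1 OR 1))) -> 1
Full result column, 4 rows per line (P1,P2 fixed per line; P3,P4 runs 00..11 left to right):
  rows 0-3 [P1,P2=00]: 0111  = hex 7
  rows 4-7 [P1,P2=01]: 1011  = hex B
  rows 8-11 [P1,P2=10]: 1011  = hex B
  rows 12-15 [P1,P2=11]: 1011  = hex B
Output column (row 0 .. row 15) = 0111101110111011
Output column grouped in 4s = 0111 1011 1011 1011 = 0x7BBB
Convert to decimal digit by digit (value = value*16 + digit):
  7 -> 7
  7*16 + 11 (B) = 123
  123*16 + 11 (B) = 1979
  1979*16 + 11 (B) = 31675
Decimal = 31675

31675


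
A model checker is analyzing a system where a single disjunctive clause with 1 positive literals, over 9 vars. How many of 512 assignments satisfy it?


Step 1: Total=2^9=512
Step 2: Unsat when all 1 false: 2^8=256
Step 3: Sat=512-256=256

256


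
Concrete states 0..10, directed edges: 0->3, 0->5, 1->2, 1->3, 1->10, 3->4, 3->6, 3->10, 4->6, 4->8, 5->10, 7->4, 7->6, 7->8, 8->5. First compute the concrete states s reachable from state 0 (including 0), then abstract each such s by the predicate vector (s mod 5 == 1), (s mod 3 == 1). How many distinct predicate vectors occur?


BFS from 0:
Concrete reachable: {0, 3, 4, 5, 6, 8, 10}
Abstract via predicates (s mod 5 == 1), (s mod 3 == 1):
  (0,0) <- {0, 3, 5, 8}
  (0,1) <- {4, 10}
  (1,0) <- {6}
Distinct abstract states = 3

3


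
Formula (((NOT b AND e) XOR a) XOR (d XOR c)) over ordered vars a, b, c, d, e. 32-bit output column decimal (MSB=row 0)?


Formula: (((NOT b AND e) XOR a) XOR (d XOR c)) over a, b, c, d, e (32 rows)
Evaluate each row (bits = a,b,c,d,e, MSB first):
  row 0 [00000]: (((NOT 0 AND 0) XOR 0) XOR (0 XOR 0)) -> 0
  row 1 [00001]: (((NOT 0 AND 1) XOR 0) XOR (0 XOR 0)) -> 1
  row 2 [00010]: (((NOT 0 AND 0) XOR 0) XOR (1 XOR 0)) -> 1
  row 3 [00011]: (((NOT 0 AND 1) XOR 0) XOR (1 XOR 0)) -> 0
  row 4 [00100]: (((NOT 0 AND 0) XOR 0) XOR (0 XOR 1)) -> 1
  row 5 [00101]: (((NOT 0 AND 1) XOR 0) XOR (0 XOR 1)) -> 0
  row 6 [00110]: (((NOT 0 AND 0) XOR 0) XOR (1 XOR 1)) -> 0
  row 7 [00111]: (((NOT 0 AND 1) XOR 0) XOR (1 XOR 1)) -> 1
  row 8 [01000]: (((NOT 1 AND 0) XOR 0) XOR (0 XOR 0)) -> 0
  row 9 [01001]: (((NOT 1 AND 1) XOR 0) XOR (0 XOR 0)) -> 0
  row 10 [01010]: (((NOT 1 AND 0) XOR 0) XOR (1 XOR 0)) -> 1
  row 11 [01011]: (((NOT 1 AND 1) XOR 0) XOR (1 XOR 0)) -> 1
  row 12 [01100]: (((NOT 1 AND 0) XOR 0) XOR (0 XOR 1)) -> 1
  row 13 [01101]: (((NOT 1 AND 1) XOR 0) XOR (0 XOR 1)) -> 1
  row 14 [01110]: (((NOT 1 AND 0) XOR 0) XOR (1 XOR 1)) -> 0
  row 15 [01111]: (((NOT 1 AND 1) XOR 0) XOR (1 XOR 1)) -> 0
  row 16 [10000]: (((NOT 0 AND 0) XOR 1) XOR (0 XOR 0)) -> 1
  row 17 [10001]: (((NOT 0 AND 1) XOR 1) XOR (0 XOR 0)) -> 0
  row 18 [10010]: (((NOT 0 AND 0) XOR 1) XOR (1 XOR 0)) -> 0
  row 19 [10011]: (((NOT 0 AND 1) XOR 1) XOR (1 XOR 0)) -> 1
  row 20 [10100]: (((NOT 0 AND 0) XOR 1) XOR (0 XOR 1)) -> 0
  row 21 [10101]: (((NOT 0 AND 1) XOR 1) XOR (0 XOR 1)) -> 1
  row 22 [10110]: (((NOT 0 AND 0) XOR 1) XOR (1 XOR 1)) -> 1
  row 23 [10111]: (((NOT 0 AND 1) XOR 1) XOR (1 XOR 1)) -> 0
  row 24 [11000]: (((NOT 1 AND 0) XOR 1) XOR (0 XOR 0)) -> 1
  row 25 [11001]: (((NOT 1 AND 1) XOR 1) XOR (0 XOR 0)) -> 1
  row 26 [11010]: (((NOT 1 AND 0) XOR 1) XOR (1 XOR 0)) -> 0
  row 27 [11011]: (((NOT 1 AND 1) XOR 1) XOR (1 XOR 0)) -> 0
  row 28 [11100]: (((NOT 1 AND 0) XOR 1) XOR (0 XOR 1)) -> 0
  row 29 [11101]: (((NOT 1 AND 1) XOR 1) XOR (0 XOR 1)) -> 0
  row 30 [11110]: (((NOT 1 AND 0) XOR 1) XOR (1 XOR 1)) -> 1
  row 31 [11111]: (((NOT 1 AND 1) XOR 1) XOR (1 XOR 1)) -> 1
Full result column, 4 rows per line (a,b,c fixed per line; d,e runs 00..11 left to right):
  rows 0-3 [a,b,c=000]: 0110  = hex 6
  rows 4-7 [a,b,c=001]: 1001  = hex 9
  rows 8-11 [a,b,c=010]: 0011  = hex 3
  rows 12-15 [a,b,c=011]: 1100  = hex C
  rows 16-19 [a,b,c=100]: 1001  = hex 9
  rows 20-23 [a,b,c=101]: 0110  = hex 6
  rows 24-27 [a,b,c=110]: 1100  = hex C
  rows 28-31 [a,b,c=111]: 0011  = hex 3
Output column (row 0 .. row 31) = 01101001001111001001011011000011
Output column grouped in 4s = 0110 1001 0011 1100 1001 0110 1100 0011 = 0x693C96C3
Convert to decimal digit by digit (value = value*16 + digit):
  6 -> 6
  6*16 + 9 = 105
  105*16 + 3 = 1683
  1683*16 + 12 (C) = 26940
  26940*16 + 9 = 431049
  431049*16 + 6 = 6896790
  6896790*16 + 12 (C) = 110348652
  110348652*16 + 3 = 1765578435
Decimal = 1765578435

1765578435
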